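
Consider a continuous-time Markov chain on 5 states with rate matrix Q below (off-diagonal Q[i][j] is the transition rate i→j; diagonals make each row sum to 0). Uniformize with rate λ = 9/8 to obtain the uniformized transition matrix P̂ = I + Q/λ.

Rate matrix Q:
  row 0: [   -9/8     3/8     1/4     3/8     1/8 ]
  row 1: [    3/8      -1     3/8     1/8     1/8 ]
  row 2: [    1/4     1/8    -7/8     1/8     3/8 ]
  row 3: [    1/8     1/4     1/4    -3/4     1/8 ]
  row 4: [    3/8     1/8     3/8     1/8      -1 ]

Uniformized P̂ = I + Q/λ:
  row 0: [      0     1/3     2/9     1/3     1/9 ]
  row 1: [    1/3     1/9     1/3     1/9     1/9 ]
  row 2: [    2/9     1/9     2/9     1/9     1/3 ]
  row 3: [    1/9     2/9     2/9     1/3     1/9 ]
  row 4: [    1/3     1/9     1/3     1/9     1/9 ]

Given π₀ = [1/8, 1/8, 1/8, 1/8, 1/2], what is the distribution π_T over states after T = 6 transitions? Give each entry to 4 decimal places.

t=0: π = [0.1250, 0.1250, 0.1250, 0.1250, 0.5000]
t=1: π = [0.2500, 0.1528, 0.2917, 0.1667, 0.1389]
t=2: π = [0.1806, 0.1852, 0.2546, 0.2037, 0.1759]
t=3: π = [0.1996, 0.1739, 0.2623, 0.1965, 0.1677]
t=4: π = [0.1940, 0.1773, 0.2602, 0.1991, 0.1694]
t=5: π = [0.1955, 0.1763, 0.2607, 0.1985, 0.1689]
t=6: π = [0.1951, 0.1766, 0.2606, 0.1987, 0.1691]

π = [0.1951, 0.1766, 0.2606, 0.1987, 0.1691]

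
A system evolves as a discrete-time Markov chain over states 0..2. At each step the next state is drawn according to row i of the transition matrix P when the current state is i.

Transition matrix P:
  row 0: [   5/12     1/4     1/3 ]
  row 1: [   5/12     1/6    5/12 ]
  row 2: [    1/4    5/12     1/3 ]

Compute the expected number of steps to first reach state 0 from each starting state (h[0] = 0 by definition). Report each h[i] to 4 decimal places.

First-step conditioning: h[0] = 0; for i ≠ 0, h[i] = 1 + Σ_k P[i][k]·h[k].
  h[1] = 1 + 1/6·h[1] + 5/12·h[2]
  h[2] = 1 + 5/12·h[1] + 1/3·h[2]
Solving the 2×2 linear system over states ≠ 0 gives exactly h = [0, 156/55, 36/11] (h[0] = 0 is the target).

h = [0.0000, 2.8364, 3.2727]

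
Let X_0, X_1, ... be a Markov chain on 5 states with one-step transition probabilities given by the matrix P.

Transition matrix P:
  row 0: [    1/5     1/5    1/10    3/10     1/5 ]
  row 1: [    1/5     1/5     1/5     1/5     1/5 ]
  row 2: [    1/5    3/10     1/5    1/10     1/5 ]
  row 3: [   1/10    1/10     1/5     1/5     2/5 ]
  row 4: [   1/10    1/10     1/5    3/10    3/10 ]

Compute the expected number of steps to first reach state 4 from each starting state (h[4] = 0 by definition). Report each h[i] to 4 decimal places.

First-step conditioning: h[4] = 0; for i ≠ 4, h[i] = 1 + Σ_k P[i][k]·h[k].
  h[0] = 1 + 1/5·h[0] + 1/5·h[1] + 1/10·h[2] + 3/10·h[3]
  h[1] = 1 + 1/5·h[0] + 1/5·h[1] + 1/5·h[2] + 1/5·h[3]
  h[2] = 1 + 1/5·h[0] + 3/10·h[1] + 1/5·h[2] + 1/10·h[3]
  h[3] = 1 + 1/10·h[0] + 1/10·h[1] + 1/5·h[2] + 1/5·h[3]
Solving the 4×4 linear system over states ≠ 4 gives exactly h = [4945/1213, 5055/1213, 5155/1213, 4055/1213, 0] (h[4] = 0 is the target).

h = [4.0767, 4.1674, 4.2498, 3.3430, 0.0000]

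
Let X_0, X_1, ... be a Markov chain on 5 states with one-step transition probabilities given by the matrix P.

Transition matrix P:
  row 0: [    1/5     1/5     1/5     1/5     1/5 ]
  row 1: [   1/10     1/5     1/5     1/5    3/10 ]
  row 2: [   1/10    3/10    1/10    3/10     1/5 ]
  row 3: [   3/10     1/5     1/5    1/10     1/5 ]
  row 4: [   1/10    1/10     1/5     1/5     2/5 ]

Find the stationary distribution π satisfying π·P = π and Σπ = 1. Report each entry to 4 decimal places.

Balance equations π_j = Σ_i π_i·P[i][j]:
  π_0 = 1/5·π_0 + 1/10·π_1 + 1/10·π_2 + 3/10·π_3 + 1/10·π_4
  π_1 = 1/5·π_0 + 1/5·π_1 + 3/10·π_2 + 1/5·π_3 + 1/10·π_4
  π_2 = 1/5·π_0 + 1/5·π_1 + 1/10·π_2 + 1/5·π_3 + 1/5·π_4
  π_3 = 1/5·π_0 + 1/5·π_1 + 3/10·π_2 + 1/10·π_3 + 1/5·π_4
  normalize: π_0 + π_1 + π_2 + π_3 + π_4 = 1
Solving the linear system gives exactly π = [169/1089, 170/891, 2/11, 24/121, 244/891].

π = [0.1552, 0.1908, 0.1818, 0.1983, 0.2738]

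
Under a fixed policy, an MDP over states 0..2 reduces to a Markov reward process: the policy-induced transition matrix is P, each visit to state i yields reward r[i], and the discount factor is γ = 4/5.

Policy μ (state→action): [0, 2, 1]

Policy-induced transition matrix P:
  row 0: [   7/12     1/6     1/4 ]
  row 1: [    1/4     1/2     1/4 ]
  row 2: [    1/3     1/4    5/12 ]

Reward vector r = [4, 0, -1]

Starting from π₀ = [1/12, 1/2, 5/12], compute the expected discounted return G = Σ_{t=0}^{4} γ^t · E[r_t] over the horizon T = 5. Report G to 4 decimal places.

G = 2.6591

t=0: π = [0.0833, 0.5000, 0.4167], E[r] = -0.0833, γ^t·E[r] = -0.083333, running G = -0.083333
t=1: π = [0.3125, 0.3681, 0.3194], E[r] = 0.9306, γ^t·E[r] = 0.744444, running G = 0.661111
t=2: π = [0.3808, 0.3160, 0.3032], E[r] = 1.2199, γ^t·E[r] = 0.780741, running G = 1.441852
t=3: π = [0.4022, 0.2973, 0.3005], E[r] = 1.3083, γ^t·E[r] = 0.669827, running G = 2.111679
t=4: π = [0.4091, 0.2908, 0.3001], E[r] = 1.3364, γ^t·E[r] = 0.547371, running G = 2.659050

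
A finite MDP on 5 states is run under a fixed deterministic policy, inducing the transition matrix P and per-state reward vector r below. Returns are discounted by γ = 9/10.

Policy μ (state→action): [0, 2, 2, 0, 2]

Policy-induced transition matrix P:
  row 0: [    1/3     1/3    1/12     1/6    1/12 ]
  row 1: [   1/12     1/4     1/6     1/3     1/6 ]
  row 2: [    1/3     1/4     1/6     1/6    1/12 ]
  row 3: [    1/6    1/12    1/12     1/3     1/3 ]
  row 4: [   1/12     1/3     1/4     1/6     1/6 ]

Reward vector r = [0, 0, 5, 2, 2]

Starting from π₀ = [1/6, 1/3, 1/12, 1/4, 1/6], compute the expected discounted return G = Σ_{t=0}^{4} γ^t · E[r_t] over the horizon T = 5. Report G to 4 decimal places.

G = 6.2114

t=0: π = [0.1667, 0.3333, 0.0833, 0.2500, 0.1667], E[r] = 1.2500, γ^t·E[r] = 1.250000, running G = 1.250000
t=1: π = [0.1667, 0.2361, 0.1458, 0.2639, 0.1875], E[r] = 1.6319, γ^t·E[r] = 1.468750, running G = 2.718750
t=2: π = [0.1834, 0.2355, 0.1464, 0.2500, 0.1846], E[r] = 1.6013, γ^t·E[r] = 1.297031, running G = 4.015781
t=3: π = [0.1866, 0.2390, 0.1459, 0.2476, 0.1808], E[r] = 1.5865, γ^t·E[r] = 1.156570, running G = 5.172352
t=4: π = [0.1871, 0.2394, 0.1456, 0.2478, 0.1802], E[r] = 1.5837, γ^t·E[r] = 1.039083, running G = 6.211435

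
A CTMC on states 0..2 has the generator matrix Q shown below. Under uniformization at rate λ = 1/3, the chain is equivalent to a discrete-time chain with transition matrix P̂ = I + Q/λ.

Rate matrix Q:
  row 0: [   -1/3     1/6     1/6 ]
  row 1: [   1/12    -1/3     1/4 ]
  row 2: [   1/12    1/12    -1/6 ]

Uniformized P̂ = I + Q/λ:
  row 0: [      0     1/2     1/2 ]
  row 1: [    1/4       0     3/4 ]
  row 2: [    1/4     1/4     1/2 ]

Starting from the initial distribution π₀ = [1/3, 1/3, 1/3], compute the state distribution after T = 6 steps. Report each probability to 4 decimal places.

t=0: π = [0.3333, 0.3333, 0.3333]
t=1: π = [0.1667, 0.2500, 0.5833]
t=2: π = [0.2083, 0.2292, 0.5625]
t=3: π = [0.1979, 0.2448, 0.5573]
t=4: π = [0.2005, 0.2383, 0.5612]
t=5: π = [0.1999, 0.2406, 0.5596]
t=6: π = [0.2000, 0.2398, 0.5601]

π = [0.2000, 0.2398, 0.5601]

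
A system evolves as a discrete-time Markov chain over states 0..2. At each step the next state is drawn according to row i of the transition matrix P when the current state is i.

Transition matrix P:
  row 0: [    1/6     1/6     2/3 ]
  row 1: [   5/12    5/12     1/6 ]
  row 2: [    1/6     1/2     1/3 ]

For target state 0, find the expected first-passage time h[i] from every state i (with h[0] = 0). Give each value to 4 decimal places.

First-step conditioning: h[0] = 0; for i ≠ 0, h[i] = 1 + Σ_k P[i][k]·h[k].
  h[1] = 1 + 5/12·h[1] + 1/6·h[2]
  h[2] = 1 + 1/2·h[1] + 1/3·h[2]
Solving the 2×2 linear system over states ≠ 0 gives exactly h = [0, 30/11, 39/11] (h[0] = 0 is the target).

h = [0.0000, 2.7273, 3.5455]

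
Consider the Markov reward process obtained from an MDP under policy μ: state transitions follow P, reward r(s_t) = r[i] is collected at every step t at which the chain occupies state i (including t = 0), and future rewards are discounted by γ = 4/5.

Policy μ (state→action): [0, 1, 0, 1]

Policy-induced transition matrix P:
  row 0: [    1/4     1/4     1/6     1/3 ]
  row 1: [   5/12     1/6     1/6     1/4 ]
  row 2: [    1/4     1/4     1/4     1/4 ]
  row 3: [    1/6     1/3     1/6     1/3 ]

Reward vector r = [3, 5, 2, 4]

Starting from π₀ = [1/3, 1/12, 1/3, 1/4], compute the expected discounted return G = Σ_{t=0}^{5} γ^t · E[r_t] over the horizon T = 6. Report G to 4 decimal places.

G = 12.8298

t=0: π = [0.3333, 0.0833, 0.3333, 0.2500], E[r] = 3.0833, γ^t·E[r] = 3.083333, running G = 3.083333
t=1: π = [0.2431, 0.2639, 0.1944, 0.2986], E[r] = 3.6319, γ^t·E[r] = 2.905556, running G = 5.988889
t=2: π = [0.2691, 0.2529, 0.1829, 0.2951], E[r] = 3.6181, γ^t·E[r] = 2.315556, running G = 8.304444
t=3: π = [0.2676, 0.2535, 0.1819, 0.2970], E[r] = 3.6222, γ^t·E[r] = 1.854543, running G = 10.158988
t=4: π = [0.2675, 0.2536, 0.1818, 0.2970], E[r] = 3.6225, γ^t·E[r] = 1.483765, running G = 11.642752
t=5: π = [0.2675, 0.2536, 0.1818, 0.2970], E[r] = 3.6225, γ^t·E[r] = 1.187009, running G = 12.829761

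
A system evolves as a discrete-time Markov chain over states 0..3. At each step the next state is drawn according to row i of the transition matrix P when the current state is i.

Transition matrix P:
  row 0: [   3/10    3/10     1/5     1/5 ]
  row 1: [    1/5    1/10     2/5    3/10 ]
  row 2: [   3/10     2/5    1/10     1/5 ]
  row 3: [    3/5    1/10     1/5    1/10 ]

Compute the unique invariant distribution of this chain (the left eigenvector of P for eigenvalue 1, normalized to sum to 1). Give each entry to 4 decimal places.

Balance equations π_j = Σ_i π_i·P[i][j]:
  π_0 = 3/10·π_0 + 1/5·π_1 + 3/10·π_2 + 3/5·π_3
  π_1 = 3/10·π_0 + 1/10·π_1 + 2/5·π_2 + 1/10·π_3
  π_2 = 1/5·π_0 + 2/5·π_1 + 1/10·π_2 + 1/5·π_3
  normalize: π_0 + π_1 + π_2 + π_3 = 1
Solving the linear system gives exactly π = [245/726, 31/132, 163/726, 295/1452].

π = [0.3375, 0.2348, 0.2245, 0.2032]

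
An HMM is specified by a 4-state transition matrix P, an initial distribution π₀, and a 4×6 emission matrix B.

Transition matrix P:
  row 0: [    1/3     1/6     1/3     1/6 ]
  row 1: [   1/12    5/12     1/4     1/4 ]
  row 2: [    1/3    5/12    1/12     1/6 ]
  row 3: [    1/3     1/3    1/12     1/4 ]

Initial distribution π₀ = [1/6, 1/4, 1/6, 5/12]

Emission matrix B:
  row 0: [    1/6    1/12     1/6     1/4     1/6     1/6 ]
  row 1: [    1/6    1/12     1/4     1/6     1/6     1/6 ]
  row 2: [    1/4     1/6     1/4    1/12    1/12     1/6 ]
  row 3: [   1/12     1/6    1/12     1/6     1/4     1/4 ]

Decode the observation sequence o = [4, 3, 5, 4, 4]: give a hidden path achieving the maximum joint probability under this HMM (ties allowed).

t=0: δ = [2.778e-02, 4.167e-02, 1.389e-02, 1.042e-01]  (obs o_0=4)
t=1: δ = [8.681e-03, 5.787e-03, 8.681e-04, 4.340e-03]  ψ = [3, 3, 1, 3]  (obs o_1=3)
t=2: δ = [4.823e-04, 4.019e-04, 4.823e-04, 3.617e-04]  ψ = [0, 1, 0, 0]  (obs o_2=5)
t=3: δ = [2.679e-05, 3.349e-05, 1.340e-05, 2.512e-05]  ψ = [0, 2, 0, 1]  (obs o_3=4)
t=4: δ = [1.488e-06, 2.326e-06, 7.442e-07, 2.093e-06]  ψ = [0, 1, 0, 1]  (obs o_4=4)
backtrack: best end state = 1; path = [3, 0, 2, 1, 1]

path = [3, 0, 2, 1, 1]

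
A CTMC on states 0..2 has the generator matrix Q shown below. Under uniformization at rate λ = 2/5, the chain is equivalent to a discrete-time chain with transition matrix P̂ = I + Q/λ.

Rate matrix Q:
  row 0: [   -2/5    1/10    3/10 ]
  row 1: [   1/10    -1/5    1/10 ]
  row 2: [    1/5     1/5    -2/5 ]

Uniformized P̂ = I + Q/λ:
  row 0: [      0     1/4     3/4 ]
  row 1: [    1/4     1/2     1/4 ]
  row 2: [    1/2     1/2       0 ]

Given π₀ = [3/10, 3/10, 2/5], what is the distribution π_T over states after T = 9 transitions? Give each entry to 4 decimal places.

π = [0.2610, 0.4348, 0.3041]

t=0: π = [0.3000, 0.3000, 0.4000]
t=1: π = [0.2750, 0.4250, 0.3000]
t=2: π = [0.2563, 0.4313, 0.3125]
t=3: π = [0.2641, 0.4359, 0.3000]
t=4: π = [0.2590, 0.4340, 0.3070]
t=5: π = [0.2620, 0.4353, 0.3027]
t=6: π = [0.2602, 0.4345, 0.3053]
t=7: π = [0.2613, 0.4350, 0.3038]
t=8: π = [0.2606, 0.4347, 0.3047]
t=9: π = [0.2610, 0.4348, 0.3041]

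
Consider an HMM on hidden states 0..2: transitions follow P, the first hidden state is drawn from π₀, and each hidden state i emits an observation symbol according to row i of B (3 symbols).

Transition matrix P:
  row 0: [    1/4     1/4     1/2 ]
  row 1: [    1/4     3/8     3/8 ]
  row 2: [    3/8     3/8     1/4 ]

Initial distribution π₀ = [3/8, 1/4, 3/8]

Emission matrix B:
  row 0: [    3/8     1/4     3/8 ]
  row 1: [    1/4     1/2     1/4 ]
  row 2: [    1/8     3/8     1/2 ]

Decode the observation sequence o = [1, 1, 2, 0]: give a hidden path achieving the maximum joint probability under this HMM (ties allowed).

path = [2, 1, 2, 0]

t=0: δ = [9.375e-02, 1.250e-01, 1.406e-01]  (obs o_0=1)
t=1: δ = [1.318e-02, 2.637e-02, 1.758e-02]  ψ = [2, 2, 0]  (obs o_1=1)
t=2: δ = [2.472e-03, 2.472e-03, 4.944e-03]  ψ = [1, 1, 1]  (obs o_2=2)
t=3: δ = [6.952e-04, 4.635e-04, 1.545e-04]  ψ = [2, 2, 0]  (obs o_3=0)
backtrack: best end state = 0; path = [2, 1, 2, 0]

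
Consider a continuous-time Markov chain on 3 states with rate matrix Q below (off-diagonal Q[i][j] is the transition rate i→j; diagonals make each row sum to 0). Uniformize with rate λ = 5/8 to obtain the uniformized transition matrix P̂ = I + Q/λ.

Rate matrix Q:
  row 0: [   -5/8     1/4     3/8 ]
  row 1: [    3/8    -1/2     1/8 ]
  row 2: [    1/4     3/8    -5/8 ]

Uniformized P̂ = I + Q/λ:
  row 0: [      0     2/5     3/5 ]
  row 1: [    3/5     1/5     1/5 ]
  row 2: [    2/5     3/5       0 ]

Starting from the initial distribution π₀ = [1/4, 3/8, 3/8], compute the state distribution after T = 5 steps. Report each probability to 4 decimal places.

π = [0.3388, 0.3811, 0.2800]

t=0: π = [0.2500, 0.3750, 0.3750]
t=1: π = [0.3750, 0.4000, 0.2250]
t=2: π = [0.3300, 0.3650, 0.3050]
t=3: π = [0.3410, 0.3880, 0.2710]
t=4: π = [0.3412, 0.3766, 0.2822]
t=5: π = [0.3388, 0.3811, 0.2800]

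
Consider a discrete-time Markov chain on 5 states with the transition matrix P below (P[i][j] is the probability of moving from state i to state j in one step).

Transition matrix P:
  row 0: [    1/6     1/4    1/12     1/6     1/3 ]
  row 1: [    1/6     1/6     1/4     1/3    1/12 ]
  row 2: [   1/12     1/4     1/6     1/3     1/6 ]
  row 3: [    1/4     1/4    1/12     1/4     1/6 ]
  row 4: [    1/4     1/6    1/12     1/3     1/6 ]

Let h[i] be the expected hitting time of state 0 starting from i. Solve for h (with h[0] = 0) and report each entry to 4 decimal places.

First-step conditioning: h[0] = 0; for i ≠ 0, h[i] = 1 + Σ_k P[i][k]·h[k].
  h[1] = 1 + 1/6·h[1] + 1/4·h[2] + 1/3·h[3] + 1/12·h[4]
  h[2] = 1 + 1/4·h[1] + 1/6·h[2] + 1/3·h[3] + 1/6·h[4]
  h[3] = 1 + 1/4·h[1] + 1/12·h[2] + 1/4·h[3] + 1/6·h[4]
  h[4] = 1 + 1/6·h[1] + 1/12·h[2] + 1/3·h[3] + 1/6·h[4]
Solving the 4×4 linear system over states ≠ 0 gives exactly h = [0, 4524/859, 4836/859, 4092/859, 4056/859] (h[0] = 0 is the target).

h = [0.0000, 5.2666, 5.6298, 4.7637, 4.7218]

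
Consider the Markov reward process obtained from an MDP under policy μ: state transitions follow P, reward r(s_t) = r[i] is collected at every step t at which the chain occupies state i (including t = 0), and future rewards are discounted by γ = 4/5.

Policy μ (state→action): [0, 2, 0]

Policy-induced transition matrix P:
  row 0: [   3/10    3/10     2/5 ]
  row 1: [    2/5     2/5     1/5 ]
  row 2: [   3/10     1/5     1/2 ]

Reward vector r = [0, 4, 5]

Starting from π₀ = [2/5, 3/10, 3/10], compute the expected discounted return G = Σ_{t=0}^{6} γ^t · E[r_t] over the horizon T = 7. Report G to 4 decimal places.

G = 11.7255

t=0: π = [0.4000, 0.3000, 0.3000], E[r] = 2.7000, γ^t·E[r] = 2.700000, running G = 2.700000
t=1: π = [0.3300, 0.3000, 0.3700], E[r] = 3.0500, γ^t·E[r] = 2.440000, running G = 5.140000
t=2: π = [0.3300, 0.2930, 0.3770], E[r] = 3.0570, γ^t·E[r] = 1.956480, running G = 7.096480
t=3: π = [0.3293, 0.2916, 0.3791], E[r] = 3.0619, γ^t·E[r] = 1.567693, running G = 8.664173
t=4: π = [0.3292, 0.2913, 0.3796], E[r] = 3.0630, γ^t·E[r] = 1.254584, running G = 9.918757
t=5: π = [0.3291, 0.2912, 0.3797], E[r] = 3.0632, γ^t·E[r] = 1.003752, running G = 10.922509
t=6: π = [0.3291, 0.2911, 0.3797], E[r] = 3.0633, γ^t·E[r] = 0.803018, running G = 11.725528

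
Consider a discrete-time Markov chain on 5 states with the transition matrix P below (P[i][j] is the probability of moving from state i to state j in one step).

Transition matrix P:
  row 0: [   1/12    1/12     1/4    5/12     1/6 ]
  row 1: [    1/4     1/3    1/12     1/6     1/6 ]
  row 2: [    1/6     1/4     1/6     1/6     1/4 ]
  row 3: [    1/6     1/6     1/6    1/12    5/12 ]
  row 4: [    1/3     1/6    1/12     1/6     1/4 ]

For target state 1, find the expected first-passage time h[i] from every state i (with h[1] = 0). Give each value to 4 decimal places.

h = [6.5303, 0.0000, 5.5958, 6.1219, 6.2179]

First-step conditioning: h[1] = 0; for i ≠ 1, h[i] = 1 + Σ_k P[i][k]·h[k].
  h[0] = 1 + 1/12·h[0] + 1/4·h[2] + 5/12·h[3] + 1/6·h[4]
  h[2] = 1 + 1/6·h[0] + 1/6·h[2] + 1/6·h[3] + 1/4·h[4]
  h[3] = 1 + 1/6·h[0] + 1/6·h[2] + 1/12·h[3] + 5/12·h[4]
  h[4] = 1 + 1/3·h[0] + 1/12·h[2] + 1/6·h[3] + 1/4·h[4]
Solving the 4×4 linear system over states ≠ 1 gives exactly h = [28596/4379, 0, 24504/4379, 26808/4379, 27228/4379] (h[1] = 0 is the target).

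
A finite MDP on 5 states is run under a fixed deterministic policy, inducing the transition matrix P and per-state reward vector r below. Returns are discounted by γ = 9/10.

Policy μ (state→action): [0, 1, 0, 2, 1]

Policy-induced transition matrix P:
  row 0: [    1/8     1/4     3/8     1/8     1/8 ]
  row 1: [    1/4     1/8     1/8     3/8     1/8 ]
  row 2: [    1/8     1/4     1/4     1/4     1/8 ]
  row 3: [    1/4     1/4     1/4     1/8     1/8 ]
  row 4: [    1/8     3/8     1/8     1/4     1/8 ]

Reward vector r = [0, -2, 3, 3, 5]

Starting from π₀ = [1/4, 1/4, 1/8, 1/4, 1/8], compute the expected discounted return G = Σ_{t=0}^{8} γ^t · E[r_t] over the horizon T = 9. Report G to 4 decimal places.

G = 9.0412

t=0: π = [0.2500, 0.2500, 0.1250, 0.2500, 0.1250], E[r] = 1.2500, γ^t·E[r] = 1.250000, running G = 1.250000
t=1: π = [0.1875, 0.2344, 0.2344, 0.2188, 0.1250], E[r] = 1.5156, γ^t·E[r] = 1.364063, running G = 2.614063
t=2: π = [0.1816, 0.2363, 0.2285, 0.2285, 0.1250], E[r] = 1.5234, γ^t·E[r] = 1.233984, running G = 3.848047
t=3: π = [0.1831, 0.2361, 0.2275, 0.2283, 0.1250], E[r] = 1.5203, γ^t·E[r] = 1.108272, running G = 4.956319
t=4: π = [0.1830, 0.2361, 0.2278, 0.2281, 0.1250], E[r] = 1.5203, γ^t·E[r] = 0.997465, running G = 5.953784
t=5: π = [0.1830, 0.2361, 0.2277, 0.2281, 0.1250], E[r] = 1.5204, γ^t·E[r] = 0.897764, running G = 6.851548
t=6: π = [0.1830, 0.2361, 0.2277, 0.2281, 0.1250], E[r] = 1.5204, γ^t·E[r] = 0.807980, running G = 7.659528
t=7: π = [0.1830, 0.2361, 0.2277, 0.2281, 0.1250], E[r] = 1.5204, γ^t·E[r] = 0.727182, running G = 8.386710
t=8: π = [0.1830, 0.2361, 0.2277, 0.2281, 0.1250], E[r] = 1.5204, γ^t·E[r] = 0.654464, running G = 9.041174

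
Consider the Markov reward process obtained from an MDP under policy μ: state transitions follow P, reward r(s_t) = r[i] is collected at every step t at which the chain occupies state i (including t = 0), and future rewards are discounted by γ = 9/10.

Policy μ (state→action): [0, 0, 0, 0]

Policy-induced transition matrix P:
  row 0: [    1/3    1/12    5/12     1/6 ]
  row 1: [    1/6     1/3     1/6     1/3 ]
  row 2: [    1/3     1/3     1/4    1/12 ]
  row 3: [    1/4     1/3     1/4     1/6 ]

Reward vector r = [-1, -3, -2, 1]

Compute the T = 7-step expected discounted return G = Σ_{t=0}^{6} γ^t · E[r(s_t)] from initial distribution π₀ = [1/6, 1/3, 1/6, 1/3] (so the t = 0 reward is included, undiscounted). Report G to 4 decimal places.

t=0: π = [0.1667, 0.3333, 0.1667, 0.3333], E[r] = -1.1667, γ^t·E[r] = -1.166667, running G = -1.166667
t=1: π = [0.2500, 0.2917, 0.2500, 0.2083], E[r] = -1.4167, γ^t·E[r] = -1.275000, running G = -2.441667
t=2: π = [0.2674, 0.2708, 0.2674, 0.1944], E[r] = -1.4201, γ^t·E[r] = -1.150313, running G = -3.591979
t=3: π = [0.2720, 0.2665, 0.2720, 0.1895], E[r] = -1.4259, γ^t·E[r] = -1.039500, running G = -4.631479
t=4: π = [0.2731, 0.2653, 0.2731, 0.1884], E[r] = -1.4270, γ^t·E[r] = -0.936230, running G = -5.567709
t=5: π = [0.2734, 0.2651, 0.2734, 0.1881], E[r] = -1.4273, γ^t·E[r] = -0.842780, running G = -6.410490
t=6: π = [0.2735, 0.2650, 0.2735, 0.1881], E[r] = -1.4273, γ^t·E[r] = -0.758540, running G = -7.169030

G = -7.1690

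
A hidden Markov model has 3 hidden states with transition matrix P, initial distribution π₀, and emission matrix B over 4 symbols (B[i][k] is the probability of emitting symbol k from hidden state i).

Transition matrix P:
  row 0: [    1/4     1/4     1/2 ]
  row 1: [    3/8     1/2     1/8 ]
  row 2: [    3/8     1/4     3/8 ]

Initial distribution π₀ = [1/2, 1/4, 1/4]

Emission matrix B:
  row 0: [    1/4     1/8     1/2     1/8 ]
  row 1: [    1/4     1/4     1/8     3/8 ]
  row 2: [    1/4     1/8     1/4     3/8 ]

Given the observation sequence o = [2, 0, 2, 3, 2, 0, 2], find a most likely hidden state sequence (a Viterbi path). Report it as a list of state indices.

path = [0, 2, 0, 2, 0, 2, 0]

t=0: δ = [2.500e-01, 3.125e-02, 6.250e-02]  (obs o_0=2)
t=1: δ = [1.562e-02, 1.562e-02, 3.125e-02]  ψ = [0, 0, 0]  (obs o_1=0)
t=2: δ = [5.859e-03, 9.766e-04, 2.930e-03]  ψ = [2, 1, 2]  (obs o_2=2)
t=3: δ = [1.831e-04, 5.493e-04, 1.099e-03]  ψ = [0, 0, 0]  (obs o_3=3)
t=4: δ = [2.060e-04, 3.433e-05, 1.030e-04]  ψ = [2, 1, 2]  (obs o_4=2)
t=5: δ = [1.287e-05, 1.287e-05, 2.575e-05]  ψ = [0, 0, 0]  (obs o_5=0)
t=6: δ = [4.828e-06, 8.047e-07, 2.414e-06]  ψ = [2, 1, 2]  (obs o_6=2)
backtrack: best end state = 0; path = [0, 2, 0, 2, 0, 2, 0]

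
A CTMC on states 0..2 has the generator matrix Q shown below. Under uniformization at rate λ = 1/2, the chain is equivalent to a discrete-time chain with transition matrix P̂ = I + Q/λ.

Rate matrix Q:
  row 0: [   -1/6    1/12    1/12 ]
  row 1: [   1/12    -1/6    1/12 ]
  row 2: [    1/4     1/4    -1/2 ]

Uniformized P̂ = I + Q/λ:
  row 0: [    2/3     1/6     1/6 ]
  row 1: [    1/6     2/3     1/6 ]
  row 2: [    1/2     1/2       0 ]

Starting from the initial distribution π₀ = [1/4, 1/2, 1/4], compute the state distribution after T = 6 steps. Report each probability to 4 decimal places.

t=0: π = [0.2500, 0.5000, 0.2500]
t=1: π = [0.3750, 0.5000, 0.1250]
t=2: π = [0.3958, 0.4583, 0.1458]
t=3: π = [0.4132, 0.4444, 0.1424]
t=4: π = [0.4207, 0.4363, 0.1429]
t=5: π = [0.4247, 0.4325, 0.1428]
t=6: π = [0.4266, 0.4305, 0.1429]

π = [0.4266, 0.4305, 0.1429]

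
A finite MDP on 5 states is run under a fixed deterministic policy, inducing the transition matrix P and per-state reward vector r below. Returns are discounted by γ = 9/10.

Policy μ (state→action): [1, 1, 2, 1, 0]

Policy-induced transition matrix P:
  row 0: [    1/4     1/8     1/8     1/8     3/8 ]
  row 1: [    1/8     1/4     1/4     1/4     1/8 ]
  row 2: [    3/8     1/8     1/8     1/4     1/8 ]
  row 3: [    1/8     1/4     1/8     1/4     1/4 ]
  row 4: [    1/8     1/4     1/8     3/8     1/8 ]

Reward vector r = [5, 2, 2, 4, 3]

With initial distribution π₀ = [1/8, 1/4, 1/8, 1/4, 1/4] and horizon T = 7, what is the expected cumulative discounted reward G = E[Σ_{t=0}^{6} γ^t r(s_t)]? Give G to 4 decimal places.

G = 16.8644

t=0: π = [0.1250, 0.2500, 0.1250, 0.2500, 0.2500], E[r] = 3.1250, γ^t·E[r] = 3.125000, running G = 3.125000
t=1: π = [0.1719, 0.2188, 0.1563, 0.2656, 0.1875], E[r] = 3.2344, γ^t·E[r] = 2.910938, running G = 6.035938
t=2: π = [0.1855, 0.2090, 0.1523, 0.2520, 0.2012], E[r] = 3.2617, γ^t·E[r] = 2.641992, running G = 8.677930
t=3: π = [0.1863, 0.2078, 0.1511, 0.2520, 0.2029], E[r] = 3.2656, γ^t·E[r] = 2.380641, running G = 11.058570
t=4: π = [0.1861, 0.2078, 0.1510, 0.2521, 0.2031], E[r] = 3.2654, γ^t·E[r] = 2.142436, running G = 13.201007
t=5: π = [0.1860, 0.2079, 0.1510, 0.2521, 0.2030], E[r] = 3.2653, γ^t·E[r] = 1.928114, running G = 15.129121
t=6: π = [0.1860, 0.2079, 0.1510, 0.2521, 0.2030], E[r] = 3.2653, γ^t·E[r] = 1.735291, running G = 16.864412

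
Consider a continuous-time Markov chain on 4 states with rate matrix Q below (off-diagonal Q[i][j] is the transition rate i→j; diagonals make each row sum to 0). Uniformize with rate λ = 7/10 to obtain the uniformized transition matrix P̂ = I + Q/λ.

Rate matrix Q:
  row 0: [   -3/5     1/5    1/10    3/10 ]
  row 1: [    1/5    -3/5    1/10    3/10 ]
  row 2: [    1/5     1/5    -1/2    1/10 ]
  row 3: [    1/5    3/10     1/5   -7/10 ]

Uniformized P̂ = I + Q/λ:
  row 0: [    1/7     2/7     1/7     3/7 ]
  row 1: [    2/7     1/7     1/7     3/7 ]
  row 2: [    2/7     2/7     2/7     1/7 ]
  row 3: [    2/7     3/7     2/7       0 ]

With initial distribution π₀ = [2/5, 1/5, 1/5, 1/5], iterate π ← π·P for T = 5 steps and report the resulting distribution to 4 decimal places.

t=0: π = [0.4000, 0.2000, 0.2000, 0.2000]
t=1: π = [0.2286, 0.2857, 0.2000, 0.2857]
t=2: π = [0.2531, 0.2857, 0.2122, 0.2490]
t=3: π = [0.2496, 0.2805, 0.2087, 0.2612]
t=4: π = [0.2501, 0.2830, 0.2100, 0.2570]
t=5: π = [0.2500, 0.2820, 0.2096, 0.2584]

π = [0.2500, 0.2820, 0.2096, 0.2584]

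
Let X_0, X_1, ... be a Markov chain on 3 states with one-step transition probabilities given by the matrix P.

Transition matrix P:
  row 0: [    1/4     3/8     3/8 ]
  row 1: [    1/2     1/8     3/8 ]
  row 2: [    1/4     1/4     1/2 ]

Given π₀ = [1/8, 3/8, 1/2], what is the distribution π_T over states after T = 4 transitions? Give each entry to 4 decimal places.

π = [0.3137, 0.2577, 0.4286]

t=0: π = [0.1250, 0.3750, 0.5000]
t=1: π = [0.3438, 0.2188, 0.4375]
t=2: π = [0.3047, 0.2656, 0.4297]
t=3: π = [0.3164, 0.2549, 0.4287]
t=4: π = [0.3137, 0.2577, 0.4286]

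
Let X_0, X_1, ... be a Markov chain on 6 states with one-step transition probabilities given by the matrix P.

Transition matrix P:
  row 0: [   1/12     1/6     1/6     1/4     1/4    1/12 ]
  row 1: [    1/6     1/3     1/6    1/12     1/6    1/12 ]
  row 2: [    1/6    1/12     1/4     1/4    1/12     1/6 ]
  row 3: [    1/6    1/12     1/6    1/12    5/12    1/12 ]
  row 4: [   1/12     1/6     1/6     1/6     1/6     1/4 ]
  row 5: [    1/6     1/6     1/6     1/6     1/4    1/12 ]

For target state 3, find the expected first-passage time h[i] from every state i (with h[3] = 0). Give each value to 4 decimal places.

First-step conditioning: h[3] = 0; for i ≠ 3, h[i] = 1 + Σ_k P[i][k]·h[k].
  h[0] = 1 + 1/12·h[0] + 1/6·h[1] + 1/6·h[2] + 1/4·h[4] + 1/12·h[5]
  h[1] = 1 + 1/6·h[0] + 1/3·h[1] + 1/6·h[2] + 1/6·h[4] + 1/12·h[5]
  h[2] = 1 + 1/6·h[0] + 1/12·h[1] + 1/4·h[2] + 1/12·h[4] + 1/6·h[5]
  h[4] = 1 + 1/12·h[0] + 1/6·h[1] + 1/6·h[2] + 1/6·h[4] + 1/4·h[5]
  h[5] = 1 + 1/6·h[0] + 1/6·h[1] + 1/6·h[2] + 1/4·h[4] + 1/12·h[5]
Solving the 5×5 linear system over states ≠ 3 gives exactly h = [20592/3977, 122628/19885, 100272/19885, 0, 22440/3977, 22308/3977] (h[3] = 0 is the target).

h = [5.1778, 6.1669, 5.0426, 0.0000, 5.6424, 5.6093]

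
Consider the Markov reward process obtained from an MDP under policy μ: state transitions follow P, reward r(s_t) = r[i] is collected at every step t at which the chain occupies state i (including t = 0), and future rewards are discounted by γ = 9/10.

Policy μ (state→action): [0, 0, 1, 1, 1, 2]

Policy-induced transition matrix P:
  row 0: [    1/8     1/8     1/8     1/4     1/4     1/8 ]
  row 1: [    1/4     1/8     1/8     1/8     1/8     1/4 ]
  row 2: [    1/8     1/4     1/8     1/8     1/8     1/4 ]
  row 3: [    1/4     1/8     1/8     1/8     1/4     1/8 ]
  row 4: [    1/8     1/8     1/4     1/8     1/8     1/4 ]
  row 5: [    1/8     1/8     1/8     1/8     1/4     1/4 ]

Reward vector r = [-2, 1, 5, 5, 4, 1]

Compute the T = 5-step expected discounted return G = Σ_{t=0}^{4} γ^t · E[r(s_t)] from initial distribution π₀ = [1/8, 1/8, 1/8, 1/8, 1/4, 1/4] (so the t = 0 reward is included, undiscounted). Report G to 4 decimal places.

t=0: π = [0.1250, 0.1250, 0.1250, 0.1250, 0.2500, 0.2500], E[r] = 2.3750, γ^t·E[r] = 2.375000, running G = 2.375000
t=1: π = [0.1563, 0.1406, 0.1563, 0.1406, 0.1875, 0.2188], E[r] = 2.2813, γ^t·E[r] = 2.053125, running G = 4.428125
t=2: π = [0.1602, 0.1445, 0.1484, 0.1445, 0.1895, 0.2129], E[r] = 2.2598, γ^t·E[r] = 1.830410, running G = 6.258535
t=3: π = [0.1611, 0.1436, 0.1487, 0.1450, 0.1897, 0.2119], E[r] = 2.2605, γ^t·E[r] = 1.647903, running G = 7.906438
t=4: π = [0.1611, 0.1436, 0.1487, 0.1451, 0.1898, 0.2117], E[r] = 2.2615, γ^t·E[r] = 1.483753, running G = 9.390192

G = 9.3902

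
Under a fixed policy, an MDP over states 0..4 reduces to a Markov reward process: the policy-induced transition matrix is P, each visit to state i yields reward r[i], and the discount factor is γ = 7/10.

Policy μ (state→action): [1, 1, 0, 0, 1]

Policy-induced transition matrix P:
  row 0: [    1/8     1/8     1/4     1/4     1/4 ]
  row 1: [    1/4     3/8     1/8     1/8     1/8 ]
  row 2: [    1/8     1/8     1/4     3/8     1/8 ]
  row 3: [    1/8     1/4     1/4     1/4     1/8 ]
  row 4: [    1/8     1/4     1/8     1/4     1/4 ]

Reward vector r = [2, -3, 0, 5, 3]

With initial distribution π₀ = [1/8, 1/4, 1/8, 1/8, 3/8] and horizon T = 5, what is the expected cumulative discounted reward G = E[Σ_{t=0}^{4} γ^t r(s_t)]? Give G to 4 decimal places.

G = 3.5643

t=0: π = [0.1250, 0.2500, 0.1250, 0.1250, 0.3750], E[r] = 1.2500, γ^t·E[r] = 1.250000, running G = 1.250000
t=1: π = [0.1563, 0.2500, 0.1719, 0.2344, 0.1875], E[r] = 1.2969, γ^t·E[r] = 0.907813, running G = 2.157813
t=2: π = [0.1563, 0.2402, 0.1953, 0.2402, 0.1680], E[r] = 1.2969, γ^t·E[r] = 0.635469, running G = 2.793281
t=3: π = [0.1550, 0.2361, 0.1990, 0.2444, 0.1655], E[r] = 1.3203, γ^t·E[r] = 0.452867, running G = 3.246148
t=4: π = [0.1545, 0.2353, 0.1998, 0.2454, 0.1651], E[r] = 1.3253, γ^t·E[r] = 0.318194, running G = 3.564342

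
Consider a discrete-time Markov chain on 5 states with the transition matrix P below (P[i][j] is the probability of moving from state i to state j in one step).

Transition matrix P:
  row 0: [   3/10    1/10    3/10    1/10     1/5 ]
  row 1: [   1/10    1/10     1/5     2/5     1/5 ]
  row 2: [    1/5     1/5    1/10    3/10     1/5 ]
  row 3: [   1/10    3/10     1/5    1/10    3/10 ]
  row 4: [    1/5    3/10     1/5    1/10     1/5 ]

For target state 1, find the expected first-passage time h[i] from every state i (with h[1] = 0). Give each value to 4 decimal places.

First-step conditioning: h[1] = 0; for i ≠ 1, h[i] = 1 + Σ_k P[i][k]·h[k].
  h[0] = 1 + 3/10·h[0] + 3/10·h[2] + 1/10·h[3] + 1/5·h[4]
  h[2] = 1 + 1/5·h[0] + 1/10·h[2] + 3/10·h[3] + 1/5·h[4]
  h[3] = 1 + 1/10·h[0] + 1/5·h[2] + 1/10·h[3] + 3/10·h[4]
  h[4] = 1 + 1/5·h[0] + 1/5·h[2] + 1/10·h[3] + 1/5·h[4]
Solving the 4×4 linear system over states ≠ 1 gives exactly h = [12220/2367, 0, 10780/2367, 3230/789, 9920/2367] (h[1] = 0 is the target).

h = [5.1627, 0.0000, 4.5543, 4.0938, 4.1910]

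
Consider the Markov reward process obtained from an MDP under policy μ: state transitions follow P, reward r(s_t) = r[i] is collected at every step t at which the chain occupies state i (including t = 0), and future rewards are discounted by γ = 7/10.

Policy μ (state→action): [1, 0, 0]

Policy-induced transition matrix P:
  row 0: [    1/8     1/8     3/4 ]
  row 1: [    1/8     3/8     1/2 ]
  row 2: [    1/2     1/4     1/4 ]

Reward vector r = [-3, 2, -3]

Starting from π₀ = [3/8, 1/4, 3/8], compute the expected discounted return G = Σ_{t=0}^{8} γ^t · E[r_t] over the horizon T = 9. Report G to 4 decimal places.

t=0: π = [0.3750, 0.2500, 0.3750], E[r] = -1.7500, γ^t·E[r] = -1.750000, running G = -1.750000
t=1: π = [0.2656, 0.2344, 0.5000], E[r] = -1.8281, γ^t·E[r] = -1.279688, running G = -3.029688
t=2: π = [0.3125, 0.2461, 0.4414], E[r] = -1.7695, γ^t·E[r] = -0.867070, running G = -3.896758
t=3: π = [0.2905, 0.2417, 0.4678], E[r] = -1.7915, γ^t·E[r] = -0.614486, running G = -4.511244
t=4: π = [0.3004, 0.2439, 0.4557], E[r] = -1.7805, γ^t·E[r] = -0.427502, running G = -4.938746
t=5: π = [0.2959, 0.2429, 0.4612], E[r] = -1.7853, γ^t·E[r] = -0.300059, running G = -5.238805
t=6: π = [0.2979, 0.2434, 0.4587], E[r] = -1.7831, γ^t·E[r] = -0.209779, running G = -5.448584
t=7: π = [0.2970, 0.2432, 0.4598], E[r] = -1.7841, γ^t·E[r] = -0.146928, running G = -5.595513
t=8: π = [0.2974, 0.2433, 0.4593], E[r] = -1.7836, γ^t·E[r] = -0.102823, running G = -5.698336

G = -5.6983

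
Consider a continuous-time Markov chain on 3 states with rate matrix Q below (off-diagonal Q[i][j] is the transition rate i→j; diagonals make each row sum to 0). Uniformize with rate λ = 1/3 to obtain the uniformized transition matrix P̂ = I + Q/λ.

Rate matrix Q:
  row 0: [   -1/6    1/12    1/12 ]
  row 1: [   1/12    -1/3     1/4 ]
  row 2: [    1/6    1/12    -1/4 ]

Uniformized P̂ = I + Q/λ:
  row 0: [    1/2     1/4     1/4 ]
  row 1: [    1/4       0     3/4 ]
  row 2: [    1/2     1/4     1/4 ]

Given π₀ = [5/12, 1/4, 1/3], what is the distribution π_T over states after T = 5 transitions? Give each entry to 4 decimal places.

π = [0.4500, 0.2000, 0.3501]

t=0: π = [0.4167, 0.2500, 0.3333]
t=1: π = [0.4375, 0.1875, 0.3750]
t=2: π = [0.4531, 0.2031, 0.3438]
t=3: π = [0.4492, 0.1992, 0.3516]
t=4: π = [0.4502, 0.2002, 0.3496]
t=5: π = [0.4500, 0.2000, 0.3501]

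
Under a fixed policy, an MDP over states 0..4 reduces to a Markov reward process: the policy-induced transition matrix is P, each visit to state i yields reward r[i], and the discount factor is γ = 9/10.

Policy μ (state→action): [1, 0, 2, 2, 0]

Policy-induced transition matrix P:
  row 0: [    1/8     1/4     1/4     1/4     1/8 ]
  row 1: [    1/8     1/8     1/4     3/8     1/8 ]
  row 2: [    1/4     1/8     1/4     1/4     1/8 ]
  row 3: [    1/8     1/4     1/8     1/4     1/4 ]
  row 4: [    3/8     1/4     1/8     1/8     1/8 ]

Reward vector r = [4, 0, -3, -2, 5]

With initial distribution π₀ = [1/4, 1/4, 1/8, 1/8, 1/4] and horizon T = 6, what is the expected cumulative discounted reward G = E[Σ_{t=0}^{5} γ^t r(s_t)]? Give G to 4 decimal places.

t=0: π = [0.2500, 0.2500, 0.1250, 0.1250, 0.2500], E[r] = 1.6250, γ^t·E[r] = 1.625000, running G = 1.625000
t=1: π = [0.2031, 0.2031, 0.2031, 0.2500, 0.1406], E[r] = 0.4063, γ^t·E[r] = 0.365625, running G = 1.990625
t=2: π = [0.1855, 0.1992, 0.2012, 0.2578, 0.1563], E[r] = 0.4043, γ^t·E[r] = 0.327480, running G = 2.318105
t=3: π = [0.1892, 0.2000, 0.1982, 0.2554, 0.1572], E[r] = 0.4375, γ^t·E[r] = 0.318938, running G = 2.637043
t=4: π = [0.1891, 0.2002, 0.1984, 0.2553, 0.1569], E[r] = 0.4350, γ^t·E[r] = 0.285402, running G = 2.922445
t=5: π = [0.1890, 0.2002, 0.1985, 0.2554, 0.1569], E[r] = 0.4345, γ^t·E[r] = 0.256564, running G = 3.179009

G = 3.1790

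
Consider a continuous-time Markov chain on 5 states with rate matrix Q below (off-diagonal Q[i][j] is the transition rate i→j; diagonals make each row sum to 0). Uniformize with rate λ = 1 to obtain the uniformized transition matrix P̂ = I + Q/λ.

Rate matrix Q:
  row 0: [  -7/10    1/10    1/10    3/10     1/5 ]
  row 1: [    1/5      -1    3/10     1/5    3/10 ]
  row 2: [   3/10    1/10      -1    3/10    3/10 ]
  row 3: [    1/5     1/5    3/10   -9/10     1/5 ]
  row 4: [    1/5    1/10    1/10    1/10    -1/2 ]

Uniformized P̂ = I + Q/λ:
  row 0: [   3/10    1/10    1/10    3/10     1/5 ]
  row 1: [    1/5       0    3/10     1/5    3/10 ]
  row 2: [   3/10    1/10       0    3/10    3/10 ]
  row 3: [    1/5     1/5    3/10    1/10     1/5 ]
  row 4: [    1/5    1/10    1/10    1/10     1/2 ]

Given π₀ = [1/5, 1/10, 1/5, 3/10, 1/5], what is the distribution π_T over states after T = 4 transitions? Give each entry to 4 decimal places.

t=0: π = [0.2000, 0.1000, 0.2000, 0.3000, 0.2000]
t=1: π = [0.2400, 0.1200, 0.1600, 0.1900, 0.2900]
t=2: π = [0.2400, 0.1070, 0.1460, 0.1920, 0.3150]
t=3: π = [0.2386, 0.1085, 0.1452, 0.1879, 0.3198]
t=4: π = [0.2384, 0.1079, 0.1448, 0.1876, 0.3213]

π = [0.2384, 0.1079, 0.1448, 0.1876, 0.3213]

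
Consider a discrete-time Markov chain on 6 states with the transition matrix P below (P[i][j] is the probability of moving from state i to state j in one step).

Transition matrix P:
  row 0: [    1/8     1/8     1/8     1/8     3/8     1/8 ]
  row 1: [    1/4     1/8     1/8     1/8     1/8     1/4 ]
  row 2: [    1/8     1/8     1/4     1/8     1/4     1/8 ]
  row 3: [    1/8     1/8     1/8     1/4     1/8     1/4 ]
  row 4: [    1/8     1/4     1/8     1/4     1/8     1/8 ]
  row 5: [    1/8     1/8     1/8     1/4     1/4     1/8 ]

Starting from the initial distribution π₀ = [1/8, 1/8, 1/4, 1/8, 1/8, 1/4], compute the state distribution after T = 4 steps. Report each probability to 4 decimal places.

π = [0.1437, 0.1499, 0.1429, 0.1954, 0.2000, 0.1681]

t=0: π = [0.1250, 0.1250, 0.2500, 0.1250, 0.1250, 0.2500]
t=1: π = [0.1406, 0.1406, 0.1563, 0.1875, 0.2188, 0.1563]
t=2: π = [0.1426, 0.1523, 0.1445, 0.1953, 0.1992, 0.1660]
t=3: π = [0.1440, 0.1499, 0.1431, 0.1951, 0.1995, 0.1685]
t=4: π = [0.1437, 0.1499, 0.1429, 0.1954, 0.2000, 0.1681]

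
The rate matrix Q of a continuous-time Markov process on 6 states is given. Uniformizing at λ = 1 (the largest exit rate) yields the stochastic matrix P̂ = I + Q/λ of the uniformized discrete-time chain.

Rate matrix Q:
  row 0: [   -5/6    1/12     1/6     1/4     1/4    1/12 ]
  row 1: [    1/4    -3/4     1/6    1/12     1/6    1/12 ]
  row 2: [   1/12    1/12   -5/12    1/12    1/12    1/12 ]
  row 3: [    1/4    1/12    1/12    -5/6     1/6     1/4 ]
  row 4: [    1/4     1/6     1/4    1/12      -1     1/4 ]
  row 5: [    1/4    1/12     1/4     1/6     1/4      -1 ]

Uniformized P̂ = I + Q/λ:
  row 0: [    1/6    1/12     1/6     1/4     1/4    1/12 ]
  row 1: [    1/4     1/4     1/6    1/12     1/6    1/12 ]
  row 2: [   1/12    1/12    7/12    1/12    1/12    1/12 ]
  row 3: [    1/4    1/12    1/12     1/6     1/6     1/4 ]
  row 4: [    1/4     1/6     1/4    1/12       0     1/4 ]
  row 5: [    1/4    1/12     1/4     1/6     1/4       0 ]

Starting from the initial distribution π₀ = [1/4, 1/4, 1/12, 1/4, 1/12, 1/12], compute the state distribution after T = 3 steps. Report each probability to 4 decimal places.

π = [0.1900, 0.1158, 0.2864, 0.1391, 0.1471, 0.1217]

t=0: π = [0.2500, 0.2500, 0.0833, 0.2500, 0.0833, 0.0833]
t=1: π = [0.2153, 0.1319, 0.1944, 0.1528, 0.1736, 0.1319]
t=2: π = [0.1997, 0.1198, 0.2604, 0.1429, 0.1505, 0.1267]
t=3: π = [0.1900, 0.1158, 0.2864, 0.1391, 0.1471, 0.1217]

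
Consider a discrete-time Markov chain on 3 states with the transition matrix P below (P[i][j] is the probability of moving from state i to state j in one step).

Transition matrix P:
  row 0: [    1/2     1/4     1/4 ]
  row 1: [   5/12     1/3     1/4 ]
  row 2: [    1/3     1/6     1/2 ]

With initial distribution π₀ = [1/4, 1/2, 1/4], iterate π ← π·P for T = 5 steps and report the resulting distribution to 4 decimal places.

π = [0.4243, 0.2425, 0.3333]

t=0: π = [0.2500, 0.5000, 0.2500]
t=1: π = [0.4167, 0.2708, 0.3125]
t=2: π = [0.4253, 0.2465, 0.3281]
t=3: π = [0.4248, 0.2432, 0.3320]
t=4: π = [0.4244, 0.2426, 0.3330]
t=5: π = [0.4243, 0.2425, 0.3333]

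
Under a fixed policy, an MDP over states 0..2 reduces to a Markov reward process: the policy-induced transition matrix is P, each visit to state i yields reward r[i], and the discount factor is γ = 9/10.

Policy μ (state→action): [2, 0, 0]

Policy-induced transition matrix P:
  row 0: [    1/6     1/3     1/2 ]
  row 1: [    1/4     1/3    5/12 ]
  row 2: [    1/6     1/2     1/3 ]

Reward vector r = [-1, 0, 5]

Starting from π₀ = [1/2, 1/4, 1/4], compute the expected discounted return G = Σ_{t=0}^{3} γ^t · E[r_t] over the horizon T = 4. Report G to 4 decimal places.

G = 5.3053

t=0: π = [0.5000, 0.2500, 0.2500], E[r] = 0.7500, γ^t·E[r] = 0.750000, running G = 0.750000
t=1: π = [0.1875, 0.3750, 0.4375], E[r] = 2.0000, γ^t·E[r] = 1.800000, running G = 2.550000
t=2: π = [0.1979, 0.4063, 0.3958], E[r] = 1.7813, γ^t·E[r] = 1.442813, running G = 3.992813
t=3: π = [0.2005, 0.3993, 0.4002], E[r] = 1.8003, γ^t·E[r] = 1.312453, running G = 5.305266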